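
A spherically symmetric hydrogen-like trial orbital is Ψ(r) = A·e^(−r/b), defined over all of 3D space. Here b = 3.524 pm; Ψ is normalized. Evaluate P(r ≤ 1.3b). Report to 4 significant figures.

Integrate the radial probability density 4πr²|Ψ|² over r ≤ 1.3b.
A² is fixed by ∫₀^∞ 4πr²|Ψ|² dr = 1, i.e. A² = (π·b^3)^(−1).
In terms of u = r/b (A², 4π and the length scale all cancel between numerator and denominator), P = [∫_{0}^{1.3} u^2·e^(-2·u) du] / [∫_{0}^{∞} u^2·e^(-2·u) du].
An antiderivative of u^2·e^(-2·u) is -(2·u^2 + 2·u + 1)·e^(-2·u)/4; evaluating from 0 to 1.3 gives 1/4 - 349·e^(-13/5)/200, while the full integral is 1/4.
This evaluates to P = 0.48157.

P ≈ 0.4816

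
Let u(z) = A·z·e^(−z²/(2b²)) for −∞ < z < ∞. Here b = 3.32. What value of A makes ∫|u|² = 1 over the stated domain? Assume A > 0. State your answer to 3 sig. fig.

Require ∫ |u|² dz = 1 over the whole domain.
Differentiating ∫e^(−αz²) dz = √(π/α) under α to get the higher moments, the integral (without the A² prefactor) comes out to √(π)·b^3/2.
Setting this equal to 1 gives A² = 1/(√(π)·b^3/2).
Plugging in b = 3.32 yields A = 0.1756.

A ≈ 0.176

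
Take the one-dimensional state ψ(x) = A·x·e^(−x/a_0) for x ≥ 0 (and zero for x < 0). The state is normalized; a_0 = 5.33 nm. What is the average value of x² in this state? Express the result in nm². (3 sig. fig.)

⟨x^2⟩ ≈ 85.2 nm^2

The expectation value is the |ψ|²-weighted average of x^2: ∫ x^2|ψ|² dx.
The ratio of the moment integral to the normalization integral gives ⟨x²⟩ = 3·a_0^2.
Putting a_0 = 5.33 gives 85.23.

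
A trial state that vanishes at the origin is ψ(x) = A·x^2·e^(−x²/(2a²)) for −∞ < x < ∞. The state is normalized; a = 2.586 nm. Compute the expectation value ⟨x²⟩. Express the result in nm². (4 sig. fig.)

⟨x^2⟩ ≈ 16.72 nm^2

By definition ⟨x²⟩ = ∫ x^2 |ψ(x)|² dx.
Differentiating ∫e^(−αx²) dx = √(π/α) under α to get the higher moments, evaluating both integrals, ⟨x²⟩ = 5·a^2/2.
With a = 2.586, ⟨x^2⟩ = 16.718.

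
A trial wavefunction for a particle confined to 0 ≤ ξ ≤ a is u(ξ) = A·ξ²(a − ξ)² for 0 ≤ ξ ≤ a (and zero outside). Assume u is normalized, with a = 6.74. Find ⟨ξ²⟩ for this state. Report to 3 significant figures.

⟨ξ²⟩ = ∫ ξ^2 |u|² dξ over the full domain.
Expanding the polynomial and integrating term by term, the ratio of the moment integral to the normalization integral gives ⟨ξ²⟩ = 3·a^2/11.
Putting a = 6.74 gives 12.39.

⟨ξ^2⟩ ≈ 12.4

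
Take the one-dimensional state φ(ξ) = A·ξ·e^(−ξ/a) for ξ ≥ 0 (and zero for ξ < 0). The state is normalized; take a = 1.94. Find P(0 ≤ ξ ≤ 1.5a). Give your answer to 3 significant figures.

P ≈ 0.577

P = ∫_{0}^{1.5a} |φ(ξ)|² dξ.
The normalization integral ∫|φ|²dξ over the whole domain equals a^3/4·A², and A² cancels in the ratio.
Let u = ξ/a; then A² and the length scale cancel, so P = ∫_{0}^{1.5} u^2·e^(-2·u) du ÷ ∫_{0}^{∞} u^2·e^(-2·u) du.
An antiderivative of u^2·e^(-2·u) is -(2·u^2 + 2·u + 1)·e^(-2·u)/4; evaluating from 0 to 1.5 gives 1/4 - 17·e^(-3)/8, while the full integral is 1/4.
This works out to P = 0.5768.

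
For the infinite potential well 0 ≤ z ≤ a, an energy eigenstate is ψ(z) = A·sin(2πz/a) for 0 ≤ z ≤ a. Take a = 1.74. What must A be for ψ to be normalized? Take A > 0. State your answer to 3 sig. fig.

The normalization condition is ∫|ψ|² dz = 1 from 0 to a.
∫|ψ|² dz = A²·(a/2).
So A² = (a/2)^(−1).
With a = 1.74: A² = 1.149 and A = 1.072.

A ≈ 1.07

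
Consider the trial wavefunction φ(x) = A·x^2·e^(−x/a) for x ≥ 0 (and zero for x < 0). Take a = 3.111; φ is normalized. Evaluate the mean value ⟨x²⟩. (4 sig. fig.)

⟨x^2⟩ ≈ 72.59

The expectation value is the |φ|²-weighted average of x^2: ∫ x^2|φ|² dx.
Recall ∫₀^∞ x^m e^(−x/β) dx = m!·β^(m+1), evaluating both integrals, ⟨x²⟩ = 15·a^2/2.
Putting a = 3.111 gives 72.587.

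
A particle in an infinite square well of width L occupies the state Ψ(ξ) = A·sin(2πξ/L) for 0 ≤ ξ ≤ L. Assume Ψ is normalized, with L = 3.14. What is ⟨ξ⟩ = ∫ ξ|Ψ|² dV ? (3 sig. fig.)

⟨ξ⟩ ≈ 1.57

The expectation value is the |Ψ|²-weighted average of ξ: ∫ ξ|Ψ|² dξ.
With ∫₀^L sin²(nπξ/L) dξ = L/2, since the A² factors cancel between numerator and denominator, ⟨ξ⟩ = L/2.
With L = 3.14, ⟨ξ⟩ = 1.570.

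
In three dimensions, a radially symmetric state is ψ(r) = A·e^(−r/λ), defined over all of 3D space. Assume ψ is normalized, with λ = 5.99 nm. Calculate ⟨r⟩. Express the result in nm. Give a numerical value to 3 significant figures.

By definition ⟨r⟩ = ∫ r |ψ(r)|² 4πr² dr.
Evaluating both integrals, ⟨r⟩ = 3·λ/2.
With λ = 5.99, ⟨r⟩ = 8.985.

⟨r⟩ ≈ 8.99 nm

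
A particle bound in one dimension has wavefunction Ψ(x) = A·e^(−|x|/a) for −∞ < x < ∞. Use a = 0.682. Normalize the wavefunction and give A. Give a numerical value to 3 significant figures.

Require ∫ |Ψ|² dx = 1 over the whole domain.
With ∫₀^∞ x^0 e^(−αx) dx = 0!/α^1, the integral (without the A² prefactor) comes out to a.
Hence A² = 1/[a].
Substituting a = 0.682 gives A² = 1.466, so A = 1.211.

A ≈ 1.21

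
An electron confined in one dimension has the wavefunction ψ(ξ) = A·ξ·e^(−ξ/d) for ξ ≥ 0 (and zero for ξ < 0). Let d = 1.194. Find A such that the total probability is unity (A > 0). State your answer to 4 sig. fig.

A ≈ 1.533

We need A² ∫|f|² dξ = 1, taking the integral from 0 to ∞.
With ∫₀^∞ ξ^2 e^(−αξ) dξ = 2!/α^3, with ψ = A·ξ·e^(−ξ/d), the integral evaluates to A²·[d^3/4].
With d = 1.194: A² = 2.3499 and A = 1.5329.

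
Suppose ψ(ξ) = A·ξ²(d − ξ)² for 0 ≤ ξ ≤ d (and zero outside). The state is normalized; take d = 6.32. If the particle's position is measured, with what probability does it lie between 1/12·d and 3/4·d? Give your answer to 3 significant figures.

P = ∫_{1/12·d}^{3/4·d} |ψ(ξ)|² dξ.
With A² fixed by ∫|ψ|² = 1, i.e. A² = (d^9/630)^(−1), substitute and integrate.
In terms of u = ξ/d (A² and the length scale cancel between numerator and denominator), P = [∫_{1/12}^{3/4} u^4·(1 - u)^4 du] / [∫_{0}^{1} u^4·(1 - u)^4 du].
Using ∫ u^4·(1 - u)^4 du = u^5·(70·u^4 - 315·u^3 + 540·u^2 - 420·u + 126)/630, the numerator is ≈ 0.0015090 and the denominator is 1/630.
This works out to P = 0.9507.

P ≈ 0.951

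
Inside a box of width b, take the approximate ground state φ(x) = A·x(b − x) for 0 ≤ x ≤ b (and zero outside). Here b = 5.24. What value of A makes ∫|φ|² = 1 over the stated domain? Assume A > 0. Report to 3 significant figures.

A ≈ 0.0871

Require ∫ |φ|² dx = 1 over the whole domain.
Expanding the polynomial and integrating term by term, carrying out the integral gives A² · b^5/30.
Hence A² = 1/[b^5/30].
With b = 5.24: A² = 0.007594 and A = 0.08714.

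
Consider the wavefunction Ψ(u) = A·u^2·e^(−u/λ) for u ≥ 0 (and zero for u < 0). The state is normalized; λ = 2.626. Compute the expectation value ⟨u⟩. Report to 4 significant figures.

⟨u⟩ ≈ 6.565

The expectation value is the |Ψ|²-weighted average of u: ∫ u|Ψ|² du.
Recall ∫₀^∞ u^m e^(−u/β) du = m!·β^(m+1), evaluating both integrals, ⟨u⟩ = 5·λ/2.
Putting λ = 2.626 gives 6.5650.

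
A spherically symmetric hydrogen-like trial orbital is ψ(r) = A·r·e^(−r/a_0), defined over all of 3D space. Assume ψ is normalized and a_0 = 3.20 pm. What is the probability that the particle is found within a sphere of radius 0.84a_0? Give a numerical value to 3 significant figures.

P ≈ 0.0284

With dV = 4πr²dr, the probability is ∫|ψ|² dV over r ≤ 0.84a_0.
A² is fixed by ∫₀^∞ 4πr²|ψ|² dr = 1, i.e. A² = (3·π·a_0^5)^(−1).
In terms of u = r/a_0 (A², 4π and the length scale all cancel between numerator and denominator), P = [∫_{0}^{0.84} u^4·e^(-2·u) du] / [∫_{0}^{∞} u^4·e^(-2·u) du].
With ∫ u^4·e^(-2·u) du = -(u^4/2 + u^3 + 3·u^2/2 + 3·u/2 + 3/4)·e^(-2·u) + C, the region integral is ≈ 0.021270 and the full one is 3/4.
The region integral divided by the full integral gives P = 0.02836.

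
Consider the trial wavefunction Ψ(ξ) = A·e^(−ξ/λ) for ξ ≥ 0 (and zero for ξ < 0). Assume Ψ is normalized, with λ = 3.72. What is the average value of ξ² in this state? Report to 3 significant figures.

⟨ξ²⟩ = ∫ ξ^2 |Ψ|² dξ over the full domain.
Recall ∫₀^∞ ξ^m e^(−ξ/β) dξ = m!·β^(m+1), since the A² factors cancel between numerator and denominator, ⟨ξ²⟩ = λ^2/2.
Putting λ = 3.72 gives 6.919.

⟨ξ^2⟩ ≈ 6.92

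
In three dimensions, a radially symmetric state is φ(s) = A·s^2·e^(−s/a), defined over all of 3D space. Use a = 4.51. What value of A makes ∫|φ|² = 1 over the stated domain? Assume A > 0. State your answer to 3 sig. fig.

Normalization requires ∫|φ|² 4πs² ds = 1, integrated from 0 to ∞.
The angular integral contributes 4π, leaving ∫₀^∞ s²|φ|² ds.
With φ = A·s^2·e^(−s/a), the integral evaluates to A²·[45·π·a^7/2].
Setting this equal to 1 gives A² = 1/(45·π·a^7/2).
Plugging in a = 4.51 yields A = 0.0006105.

A ≈ 0.000611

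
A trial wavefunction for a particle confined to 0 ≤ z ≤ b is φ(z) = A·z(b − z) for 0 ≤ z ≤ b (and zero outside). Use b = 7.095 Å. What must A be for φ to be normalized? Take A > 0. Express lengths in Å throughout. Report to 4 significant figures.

We need A² ∫|f|² dz = 1, taking the integral from 0 to b.
Expanding the polynomial and integrating term by term, the integral (without the A² prefactor) comes out to b^5/30.
So A² = (b^5/30)^(−1).
With b = 7.095: A² = 0.0016686 and A = 0.040849.

A ≈ 0.04085 Å^(-5/2)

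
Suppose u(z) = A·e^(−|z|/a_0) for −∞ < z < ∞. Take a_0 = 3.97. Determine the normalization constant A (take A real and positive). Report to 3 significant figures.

A ≈ 0.502

We need A² ∫|f|² dz = 1, taking the integral from −∞ to ∞.
∫|u|² dz = A²·(a_0).
Setting this equal to 1 gives A² = 1/(a_0).
Substituting a_0 = 3.97 gives A² = 0.2519, so A = 0.5019.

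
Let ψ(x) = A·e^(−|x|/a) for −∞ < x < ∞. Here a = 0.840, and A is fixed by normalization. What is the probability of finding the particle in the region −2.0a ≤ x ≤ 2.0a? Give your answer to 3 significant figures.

P ≈ 0.982

|ψ|² is the probability density, so P = ∫_{−2.0a}^{2.0a} |ψ|² dx.
With A² fixed by ∫|ψ|² = 1, i.e. A² = (a)^(−1), substitute and integrate.
Both integrals are even about x = 0, so only the x ≥ 0 halves are needed (the factors of 2 cancel). In terms of u = x/a (A² and the length scale cancel between numerator and denominator), P = [∫_{0}^{2.0} e^(-2·u) du] / [∫_{0}^{∞} e^(-2·u) du].
An antiderivative of e^(-2·u) is -e^(-2·u)/2; evaluating from 0 to 2.0 gives 1/2 - e^(-4)/2, while the full integral is 1/2.
Taking the ratio, P = 0.9817.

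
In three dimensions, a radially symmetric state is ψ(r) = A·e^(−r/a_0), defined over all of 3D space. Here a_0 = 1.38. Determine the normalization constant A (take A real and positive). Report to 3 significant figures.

The normalization condition is ∫|ψ|² 4πr² dr = 1 from 0 to ∞.
Carrying out the integral gives A² · π·a_0^3.
So A² = (π·a_0^3)^(−1).
Substituting a_0 = 1.38 gives A² = 0.1211, so A = 0.3480.

A ≈ 0.348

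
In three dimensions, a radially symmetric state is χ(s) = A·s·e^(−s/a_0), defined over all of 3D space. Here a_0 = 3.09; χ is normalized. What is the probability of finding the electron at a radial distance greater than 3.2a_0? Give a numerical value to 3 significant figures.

P ≈ 0.235

With dV = 4πs²ds, the probability is ∫|χ|² dV over s > 3.2a_0.
A² is fixed by ∫₀^∞ 4πs²|χ|² ds = 1, i.e. A² = (3·π·a_0^5)^(−1).
Let u = s/a_0; then A², 4π and the length scale all cancel, so P = ∫_{3.2}^{∞} u^4·e^(-2·u) du ÷ ∫_{0}^{∞} u^4·e^(-2·u) du.
An antiderivative of u^4·e^(-2·u) is -(u^4/2 + u^3 + 3·u^2/2 + 3·u/2 + 3/4)·e^(-2·u); evaluating from 3.2 to ∞ gives ≈ 0.17630, while the full integral is 3/4.
Taking the ratio yields P = 0.2351.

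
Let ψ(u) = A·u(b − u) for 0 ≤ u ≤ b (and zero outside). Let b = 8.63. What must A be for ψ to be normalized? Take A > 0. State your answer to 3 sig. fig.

A ≈ 0.0250

Normalization requires ∫|ψ|² du = 1, integrated from 0 to b.
Expanding the polynomial and integrating term by term, with ψ = A·u(b − u), the integral evaluates to A²·[b^5/30].
Setting this equal to 1 gives A² = 1/(b^5/30).
With b = 8.63: A² = 0.0006267 and A = 0.02503.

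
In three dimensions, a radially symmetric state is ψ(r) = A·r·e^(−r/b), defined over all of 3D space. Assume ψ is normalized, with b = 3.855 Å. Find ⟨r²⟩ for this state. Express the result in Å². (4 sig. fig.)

⟨r^2⟩ ≈ 111.5 Å^2

⟨r²⟩ = ∫ r^2 |ψ|² 4πr² dr over the full domain.
Since the A² factors cancel between numerator and denominator, ⟨r²⟩ = 15·b^2/2.
With b = 3.855, ⟨r^2⟩ = 111.46.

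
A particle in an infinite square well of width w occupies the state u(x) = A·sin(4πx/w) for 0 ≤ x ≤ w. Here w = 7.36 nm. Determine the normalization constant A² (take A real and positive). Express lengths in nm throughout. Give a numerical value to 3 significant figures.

We need A² ∫|f|² dx = 1, taking the integral from 0 to w.
The integral (without the A² prefactor) comes out to w/2.
Setting this equal to 1 gives A² = 1/(w/2).
Substituting w = 7.36 gives A² = 0.2717, so A = 0.5213.

A^2 ≈ 0.272 nm^(-1)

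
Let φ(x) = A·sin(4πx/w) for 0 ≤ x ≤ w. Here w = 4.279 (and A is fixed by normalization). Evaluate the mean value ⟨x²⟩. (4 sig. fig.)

⟨x^2⟩ ≈ 6.045

By definition ⟨x²⟩ = ∫ x^2 |φ(x)|² dx.
The ratio of the moment integral to the normalization integral gives ⟨x²⟩ = -w^2/(32·π^2) + w^2/3.
Putting w = 4.279 gives 6.0453.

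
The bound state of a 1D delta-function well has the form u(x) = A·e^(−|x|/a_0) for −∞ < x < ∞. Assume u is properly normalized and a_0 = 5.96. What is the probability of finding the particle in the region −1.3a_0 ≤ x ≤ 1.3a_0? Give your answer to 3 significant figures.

The probability is P = ∫ |u|² dx over [−1.3a_0, 1.3a_0].
With A² fixed by ∫|u|² = 1, i.e. A² = (a_0)^(−1), substitute and integrate.
Both integrals are even about x = 0, so only the x ≥ 0 halves are needed (the factors of 2 cancel). Let t = x/a_0; then A² and the length scale cancel, so P = ∫_{0}^{1.3} e^(-2·t) dt ÷ ∫_{0}^{∞} e^(-2·t) dt.
With ∫ e^(-2·t) dt = -e^(-2·t)/2 + C, the region integral is 1/2 - e^(-13/5)/2 and the full one is 1/2.
Taking the ratio, P = 0.9257.

P ≈ 0.926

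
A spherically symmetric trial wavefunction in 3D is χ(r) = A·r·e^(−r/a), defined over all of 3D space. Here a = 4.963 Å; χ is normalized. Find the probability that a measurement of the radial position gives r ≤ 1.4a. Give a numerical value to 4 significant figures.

P ≈ 0.1523

P = ∫ |χ|² 4πr² dr over r ≤ 1.4a.
The full normalization integral is A²·[3·π·a^5] = 1, fixing A².
In terms of u = r/a (A², 4π and the length scale all cancel between numerator and denominator), P = [∫_{0}^{1.4} u^4·e^(-2·u) du] / [∫_{0}^{∞} u^4·e^(-2·u) du].
Using ∫ u^4·e^(-2·u) du = -(u^4/2 + u^3 + 3·u^2/2 + 3·u/2 + 3/4)·e^(-2·u), the numerator is ≈ 0.114243 and the denominator is 3/4.
This evaluates to P = 0.15232.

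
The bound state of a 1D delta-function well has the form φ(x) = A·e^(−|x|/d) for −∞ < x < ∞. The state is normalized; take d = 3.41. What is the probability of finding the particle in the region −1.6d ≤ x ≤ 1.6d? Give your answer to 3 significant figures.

P ≈ 0.959

|φ|² is the probability density, so P = ∫_{−1.6d}^{1.6d} |φ|² dx.
With A² fixed by ∫|φ|² = 1, i.e. A² = (d)^(−1), substitute and integrate.
By symmetry take twice the x ≥ 0 contribution in numerator and denominator; the 2's cancel. Substituting u = x/d, A² and the length scale cancel in the ratio: P = ∫_{0}^{1.6} e^(-2·u) du / ∫_{0}^{∞} e^(-2·u) du.
Using ∫ e^(-2·u) du = -e^(-2·u)/2, the numerator is 1/2 - e^(-16/5)/2 and the denominator is 1/2.
This works out to P = 0.9592.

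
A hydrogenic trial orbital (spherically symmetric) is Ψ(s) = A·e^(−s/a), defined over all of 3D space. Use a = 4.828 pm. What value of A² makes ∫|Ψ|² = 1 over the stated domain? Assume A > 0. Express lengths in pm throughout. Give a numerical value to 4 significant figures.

Normalization requires ∫|Ψ|² 4πs² ds = 1, integrated from 0 to ∞.
(Spherical symmetry: dV = 4πs² ds.)
With ∫₀^∞ s^2 e^(−αs) ds = 2!/α^3, the integral (without the A² prefactor) comes out to π·a^3.
Hence A² = 1/[π·a^3].
Substituting a = 4.828 gives A² = 0.0028284, so A = 0.053183.

A^2 ≈ 0.002828 pm^(-3)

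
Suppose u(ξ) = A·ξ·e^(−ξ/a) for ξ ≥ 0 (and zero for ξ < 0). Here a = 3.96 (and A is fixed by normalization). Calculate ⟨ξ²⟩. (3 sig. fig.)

⟨ξ^2⟩ ≈ 47.0

The expectation value is the |u|²-weighted average of ξ^2: ∫ ξ^2|u|² dξ.
Recall ∫₀^∞ ξ^m e^(−ξ/β) dξ = m!·β^(m+1), the ratio of the moment integral to the normalization integral gives ⟨ξ²⟩ = 3·a^2.
With a = 3.96, ⟨ξ^2⟩ = 47.04.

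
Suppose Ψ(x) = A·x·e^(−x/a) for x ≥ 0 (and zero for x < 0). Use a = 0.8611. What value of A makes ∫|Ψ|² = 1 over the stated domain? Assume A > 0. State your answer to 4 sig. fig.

A ≈ 2.503

The normalization condition is ∫|Ψ|² dx = 1 from 0 to ∞.
With ∫₀^∞ x^2 e^(−αx) dx = 2!/α^3, carrying out the integral gives A² · a^3/4.
Hence A² = 1/[a^3/4].
Substituting a = 0.8611 gives A² = 6.2647, so A = 2.5029.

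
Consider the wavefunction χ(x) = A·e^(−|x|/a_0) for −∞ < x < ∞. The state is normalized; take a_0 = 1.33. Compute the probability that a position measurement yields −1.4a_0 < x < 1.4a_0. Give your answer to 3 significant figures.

P = ∫_{−1.4a_0}^{1.4a_0} |χ(x)|² dx.
With A² fixed by ∫|χ|² = 1, i.e. A² = (a_0)^(−1), substitute and integrate.
Both integrals are even about x = 0, so only the x ≥ 0 halves are needed (the factors of 2 cancel). Let u = x/a_0; then A² and the length scale cancel, so P = ∫_{0}^{1.4} e^(-2·u) du ÷ ∫_{0}^{∞} e^(-2·u) du.
An antiderivative of e^(-2·u) is -e^(-2·u)/2; evaluating from 0 to 1.4 gives 1/2 - e^(-14/5)/2, while the full integral is 1/2.
The result is P = 0.9392.

P ≈ 0.939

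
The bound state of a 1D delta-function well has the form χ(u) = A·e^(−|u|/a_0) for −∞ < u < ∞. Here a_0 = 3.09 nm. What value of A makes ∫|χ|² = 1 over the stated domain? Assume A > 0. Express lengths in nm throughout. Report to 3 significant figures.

Require ∫ |χ|² du = 1 over the whole domain.
With ∫₀^∞ u^0 e^(−αu) du = 0!/α^1, ∫|χ|² du = A²·(a_0).
Hence A² = 1/[a_0].
Plugging in a_0 = 3.09 yields A = 0.5689.

A ≈ 0.569 nm^(-1/2)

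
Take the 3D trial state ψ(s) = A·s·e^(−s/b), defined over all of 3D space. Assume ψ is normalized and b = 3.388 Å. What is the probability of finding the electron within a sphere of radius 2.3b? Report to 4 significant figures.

P ≈ 0.4868

Integrate the radial probability density 4πs²|ψ|² over s ≤ 2.3b.
The full normalization integral is A²·[3·π·b^5] = 1, fixing A².
In terms of u = s/b (A², 4π and the length scale all cancel between numerator and denominator), P = [∫_{0}^{2.3} u^4·e^(-2·u) du] / [∫_{0}^{∞} u^4·e^(-2·u) du].
Using ∫ u^4·e^(-2·u) du = -(u^4/2 + u^3 + 3·u^2/2 + 3·u/2 + 3/4)·e^(-2·u), the numerator is ≈ 0.365074 and the denominator is 3/4.
Taking the ratio yields P = 0.48677.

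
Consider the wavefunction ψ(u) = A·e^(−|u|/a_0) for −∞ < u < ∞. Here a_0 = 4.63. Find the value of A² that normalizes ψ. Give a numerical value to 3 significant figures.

A^2 ≈ 0.216

Normalization requires ∫|ψ|² du = 1, integrated from −∞ to ∞.
The integral (without the A² prefactor) comes out to a_0.
So A² = (a_0)^(−1).
With a_0 = 4.63: A² = 0.2160 and A = 0.4647.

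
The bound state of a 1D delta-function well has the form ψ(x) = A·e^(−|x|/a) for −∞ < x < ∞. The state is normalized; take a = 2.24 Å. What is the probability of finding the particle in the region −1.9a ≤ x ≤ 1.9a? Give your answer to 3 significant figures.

|ψ|² is the probability density, so P = ∫_{−1.9a}^{1.9a} |ψ|² dx.
The normalization integral ∫|ψ|²dx over the whole domain equals a·A², and A² cancels in the ratio.
Both integrals are even about x = 0, so only the x ≥ 0 halves are needed (the factors of 2 cancel). Substituting u = x/a, A² and the length scale cancel in the ratio: P = ∫_{0}^{1.9} e^(-2·u) du / ∫_{0}^{∞} e^(-2·u) du.
An antiderivative of e^(-2·u) is -e^(-2·u)/2; evaluating from 0 to 1.9 gives 1/2 - e^(-19/5)/2, while the full integral is 1/2.
The result is P = 0.9776.

P ≈ 0.978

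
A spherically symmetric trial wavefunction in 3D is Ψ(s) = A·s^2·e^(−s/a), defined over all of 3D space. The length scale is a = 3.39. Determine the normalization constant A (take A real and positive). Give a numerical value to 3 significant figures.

A ≈ 0.00166

Require ∫ |Ψ|² 4πs² ds = 1 over the whole domain.
The angular integral contributes 4π, leaving ∫₀^∞ s²|Ψ|² ds.
With ∫₀^∞ s^6 e^(−αs) ds = 6!/α^7, with Ψ = A·s^2·e^(−s/a), the integral evaluates to A²·[45·π·a^7/2].
Substituting a = 3.39 gives A² = 0.000002750, so A = 0.001658.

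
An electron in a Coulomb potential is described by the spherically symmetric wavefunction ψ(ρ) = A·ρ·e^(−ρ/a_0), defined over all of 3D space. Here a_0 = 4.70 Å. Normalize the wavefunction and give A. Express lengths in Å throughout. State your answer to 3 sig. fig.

A ≈ 0.00680 Å^(-5/2)

The normalization condition is ∫|ψ|² 4πρ² dρ = 1 from 0 to ∞.
(Spherical symmetry: dV = 4πρ² dρ.)
With ∫₀^∞ ρ^4 e^(−αρ) dρ = 4!/α^5, with ψ = A·ρ·e^(−ρ/a_0), the integral evaluates to A²·[3·π·a_0^5].
So A² = (3·π·a_0^5)^(−1).
With a_0 = 4.70: A² = 0.00004626 and A = 0.006802.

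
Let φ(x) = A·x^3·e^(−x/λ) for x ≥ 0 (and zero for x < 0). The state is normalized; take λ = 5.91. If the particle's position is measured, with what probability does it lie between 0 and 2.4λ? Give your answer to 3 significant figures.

P ≈ 0.209

The probability is P = ∫ |φ|² dx over [0, 2.4λ].
With A² fixed by ∫|φ|² = 1, i.e. A² = (45·λ^7/8)^(−1), substitute and integrate.
Let u = x/λ; then A² and the length scale cancel, so P = ∫_{0}^{2.4} u^6·e^(-2·u) du ÷ ∫_{0}^{∞} u^6·e^(-2·u) du.
Using ∫ u^6·e^(-2·u) du = -(4·u^6 + 12·u^5 + 30·u^4 + 60·u^3 + 90·u^2 + 90·u + 45)·e^(-2·u)/8, the numerator is ≈ 1.1767 and the denominator is 45/8.
The result is P = 0.2092.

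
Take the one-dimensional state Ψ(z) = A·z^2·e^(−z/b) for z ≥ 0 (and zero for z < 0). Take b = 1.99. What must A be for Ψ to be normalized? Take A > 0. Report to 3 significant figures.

Normalization requires ∫|Ψ|² dz = 1, integrated from 0 to ∞.
With Ψ = A·z^2·e^(−z/b), the integral evaluates to A²·[3·b^5/4].
With b = 1.99: A² = 0.04272 and A = 0.2067.

A ≈ 0.207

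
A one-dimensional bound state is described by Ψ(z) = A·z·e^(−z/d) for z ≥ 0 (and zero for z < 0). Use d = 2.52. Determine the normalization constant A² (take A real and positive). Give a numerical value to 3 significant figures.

A^2 ≈ 0.250

Require ∫ |Ψ|² dz = 1 over the whole domain.
Using ∫₀^∞ zⁿ e^(−αz) dz = n!/αⁿ⁺¹, the integral (without the A² prefactor) comes out to d^3/4.
So A² = (d^3/4)^(−1).
With d = 2.52: A² = 0.2500 and A = 0.5000.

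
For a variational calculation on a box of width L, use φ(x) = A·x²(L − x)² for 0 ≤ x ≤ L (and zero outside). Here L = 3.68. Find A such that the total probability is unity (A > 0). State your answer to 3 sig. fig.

A ≈ 0.0713

We need A² ∫|f|² dx = 1, taking the integral from 0 to L.
Expanding the polynomial and integrating term by term, ∫|φ|² dx = A²·(L^9/630).
Substituting L = 3.68 gives A² = 0.005090, so A = 0.07134.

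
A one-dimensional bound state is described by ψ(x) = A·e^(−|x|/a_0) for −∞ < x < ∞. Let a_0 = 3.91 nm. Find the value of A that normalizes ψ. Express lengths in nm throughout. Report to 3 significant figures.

A ≈ 0.506 nm^(-1/2)

The normalization condition is ∫|ψ|² dx = 1 from −∞ to ∞.
Carrying out the integral gives A² · a_0.
Setting this equal to 1 gives A² = 1/(a_0).
Substituting a_0 = 3.91 gives A² = 0.2558, so A = 0.5057.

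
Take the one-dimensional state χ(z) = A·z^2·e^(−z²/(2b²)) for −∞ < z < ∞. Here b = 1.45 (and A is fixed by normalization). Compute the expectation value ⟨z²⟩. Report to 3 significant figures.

⟨z²⟩ = ∫ z^2 |χ|² dz over the full domain.
Since the A² factors cancel between numerator and denominator, ⟨z²⟩ = 5·b^2/2.
With b = 1.45, ⟨z^2⟩ = 5.256.

⟨z^2⟩ ≈ 5.26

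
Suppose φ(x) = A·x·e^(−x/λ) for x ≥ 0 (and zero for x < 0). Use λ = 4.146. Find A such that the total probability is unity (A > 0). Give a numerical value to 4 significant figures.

A ≈ 0.2369

The normalization condition is ∫|φ|² dx = 1 from 0 to ∞.
Using ∫₀^∞ xⁿ e^(−αx) dx = n!/αⁿ⁺¹, ∫|φ|² dx = A²·(λ^3/4).
So A² = (λ^3/4)^(−1).
With λ = 4.146: A² = 0.056127 and A = 0.23691.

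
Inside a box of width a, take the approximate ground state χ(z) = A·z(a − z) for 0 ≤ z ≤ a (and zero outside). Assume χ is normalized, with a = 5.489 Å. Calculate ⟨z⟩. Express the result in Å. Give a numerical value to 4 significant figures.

⟨z⟩ ≈ 2.745 Å

The expectation value is the |χ|²-weighted average of z: ∫ z|χ|² dz.
Expanding the polynomial and integrating term by term, the ratio of the moment integral to the normalization integral gives ⟨z⟩ = a/2.
Putting a = 5.489 gives 2.7445.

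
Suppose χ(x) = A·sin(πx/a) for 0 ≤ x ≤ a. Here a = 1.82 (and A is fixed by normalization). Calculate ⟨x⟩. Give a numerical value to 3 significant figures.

⟨x⟩ ≈ 0.910

By definition ⟨x⟩ = ∫ x |χ(x)|² dx.
With ∫₀^a sin²(nπx/a) dx = a/2, since the A² factors cancel between numerator and denominator, ⟨x⟩ = a/2.
Putting a = 1.82 gives 0.9100.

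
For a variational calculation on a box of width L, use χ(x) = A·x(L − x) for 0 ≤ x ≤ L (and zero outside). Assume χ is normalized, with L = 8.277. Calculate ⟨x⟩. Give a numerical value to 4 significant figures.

⟨x⟩ ≈ 4.139

The expectation value is the |χ|²-weighted average of x: ∫ x|χ|² dx.
Expanding the polynomial and integrating term by term, evaluating both integrals, ⟨x⟩ = L/2.
Putting L = 8.277 gives 4.1385.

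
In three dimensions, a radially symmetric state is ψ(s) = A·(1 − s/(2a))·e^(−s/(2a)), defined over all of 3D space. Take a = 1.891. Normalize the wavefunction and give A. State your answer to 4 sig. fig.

Require ∫ |ψ|² 4πs² ds = 1 over the whole domain.
In 3D with spherical symmetry the volume element is 4πs² ds.
With ∫₀^∞ s^4 e^(−αs) ds = 4!/α^5, carrying out the integral gives A² · 8·π·a^3.
Setting this equal to 1 gives A² = 1/(8·π·a^3).
Substituting a = 1.891 gives A² = 0.0058842, so A = 0.076708.

A ≈ 0.07671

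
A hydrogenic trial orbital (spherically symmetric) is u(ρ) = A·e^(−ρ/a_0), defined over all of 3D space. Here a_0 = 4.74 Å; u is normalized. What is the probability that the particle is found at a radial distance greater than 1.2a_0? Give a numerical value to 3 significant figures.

P ≈ 0.570

Integrate the radial probability density 4πρ²|u|² over ρ > 1.2a_0.
The full normalization integral is A²·[π·a_0^3] = 1, fixing A².
Let t = ρ/a_0; then A², 4π and the length scale all cancel, so P = ∫_{1.2}^{∞} t^2·e^(-2·t) dt ÷ ∫_{0}^{∞} t^2·e^(-2·t) dt.
An antiderivative of t^2·e^(-2·t) is -(2·t^2 + 2·t + 1)·e^(-2·t)/4; evaluating from 1.2 to ∞ gives 157·e^(-12/5)/100, while the full integral is 1/4.
Taking the ratio yields P = 0.5697.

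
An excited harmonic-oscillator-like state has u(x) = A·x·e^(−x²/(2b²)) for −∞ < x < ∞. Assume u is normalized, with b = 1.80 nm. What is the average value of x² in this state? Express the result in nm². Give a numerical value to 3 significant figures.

⟨x²⟩ = ∫ x^2 |u|² dx over the full domain.
With ∫_{−∞}^{∞} x^(2m) e^(−αx²) dx = (2m−1)!!·√π / (2^m α^(m+1/2)), since the A² factors cancel between numerator and denominator, ⟨x²⟩ = 3·b^2/2.
Putting b = 1.80 gives 4.860.

⟨x^2⟩ ≈ 4.86 nm^2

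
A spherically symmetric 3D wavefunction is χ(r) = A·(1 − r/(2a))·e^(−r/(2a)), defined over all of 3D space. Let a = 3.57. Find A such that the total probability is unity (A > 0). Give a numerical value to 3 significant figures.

We need A² ∫|f|² 4πr² dr = 1, taking the integral from 0 to ∞.
In 3D with spherical symmetry the volume element is 4πr² dr.
Recall ∫₀^∞ r^m e^(−r/β) dr = m!·β^(m+1), ∫|χ|² 4πr² dr = A²·(8·π·a^3).
Substituting a = 3.57 gives A² = 0.0008745, so A = 0.02957.

A ≈ 0.0296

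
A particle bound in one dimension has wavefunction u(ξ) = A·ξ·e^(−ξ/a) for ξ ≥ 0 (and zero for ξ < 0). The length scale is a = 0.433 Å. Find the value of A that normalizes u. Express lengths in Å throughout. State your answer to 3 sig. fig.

A ≈ 7.02 Å^(-3/2)

The normalization condition is ∫|u|² dξ = 1 from 0 to ∞.
∫|u|² dξ = A²·(a^3/4).
Setting this equal to 1 gives A² = 1/(a^3/4).
Plugging in a = 0.433 yields A = 7.019.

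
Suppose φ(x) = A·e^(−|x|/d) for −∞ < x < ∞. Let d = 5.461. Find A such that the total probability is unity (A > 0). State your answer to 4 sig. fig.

We need A² ∫|f|² dx = 1, taking the integral from −∞ to ∞.
∫|φ|² dx = A²·(d).
So A² = (d)^(−1).
Plugging in d = 5.461 yields A = 0.42792.

A ≈ 0.4279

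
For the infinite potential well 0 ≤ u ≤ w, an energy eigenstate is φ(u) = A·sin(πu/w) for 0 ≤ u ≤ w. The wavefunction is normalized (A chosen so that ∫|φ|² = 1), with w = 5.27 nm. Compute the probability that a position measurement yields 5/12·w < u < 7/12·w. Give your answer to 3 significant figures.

The probability is P = ∫ |φ|² du over [5/12·w, 7/12·w].
The normalization integral ∫|φ|²du over the whole domain equals w/2·A², and A² cancels in the ratio.
Substituting t = u/w, A² and the length scale cancel in the ratio: P = ∫_{5/12}^{7/12} sin(π·t)^2 dt / ∫_{0}^{1} sin(π·t)^2 dt.
With ∫ sin(π·t)^2 dt = t/2 - sin(2·π·t)/(4·π) + C, the region integral is 1/(4·π) + 1/12 and the full one is 1/2.
The result is P = (3 + π)/(6·π).

P ≈ 0.326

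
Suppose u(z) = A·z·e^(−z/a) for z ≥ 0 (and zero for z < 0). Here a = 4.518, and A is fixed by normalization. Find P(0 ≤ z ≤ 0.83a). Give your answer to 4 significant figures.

P ≈ 0.2323

P = ∫_{0}^{0.83a} |u(z)|² dz.
Since A² = 1/(a^3/4), this is the region integral divided by the full normalization integral.
Substituting t = z/a, A² and the length scale cancel in the ratio: P = ∫_{0}^{0.83} t^2·e^(-2·t) dt / ∫_{0}^{∞} t^2·e^(-2·t) dt.
With ∫ t^2·e^(-2·t) dt = -(2·t^2 + 2·t + 1)·e^(-2·t)/4 + C, the region integral is ≈ 0.0580642 and the full one is 1/4.
Taking the ratio, P = 0.23226.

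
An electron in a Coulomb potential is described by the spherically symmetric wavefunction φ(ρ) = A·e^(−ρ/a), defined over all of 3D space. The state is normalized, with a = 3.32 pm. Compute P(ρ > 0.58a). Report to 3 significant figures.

P ≈ 0.888

Integrate the radial probability density 4πρ²|φ|² over ρ > 0.58a.
A² is fixed by ∫₀^∞ 4πρ²|φ|² dρ = 1, i.e. A² = (π·a^3)^(−1).
Substituting u = ρ/a, A², 4π and the length scale all cancel in the ratio: P = ∫_{0.58}^{∞} u^2·e^(-2·u) du / ∫_{0}^{∞} u^2·e^(-2·u) du.
With ∫ u^2·e^(-2·u) du = -(2·u^2 + 2·u + 1)·e^(-2·u)/4 + C, the region integral is 3541·e^(-29/25)/5000 and the full one is 1/4.
Taking the ratio yields P = 0.8880.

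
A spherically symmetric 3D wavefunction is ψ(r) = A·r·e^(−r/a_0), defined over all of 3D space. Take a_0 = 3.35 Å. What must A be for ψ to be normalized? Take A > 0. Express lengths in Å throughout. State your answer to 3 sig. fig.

A ≈ 0.0159 Å^(-5/2)

The normalization condition is ∫|ψ|² 4πr² dr = 1 from 0 to ∞.
Carrying out the integral gives A² · 3·π·a_0^5.
Setting this equal to 1 gives A² = 1/(3·π·a_0^5).
Plugging in a_0 = 3.35 yields A = 0.01586.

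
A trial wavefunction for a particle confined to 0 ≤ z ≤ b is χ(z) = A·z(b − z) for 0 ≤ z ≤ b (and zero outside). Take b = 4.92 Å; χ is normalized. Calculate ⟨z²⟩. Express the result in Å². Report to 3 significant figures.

By definition ⟨z²⟩ = ∫ z^2 |χ(z)|² dz.
Expanding the polynomial and integrating term by term, evaluating both integrals, ⟨z²⟩ = 2·b^2/7.
Putting b = 4.92 gives 6.916.

⟨z^2⟩ ≈ 6.92 Å^2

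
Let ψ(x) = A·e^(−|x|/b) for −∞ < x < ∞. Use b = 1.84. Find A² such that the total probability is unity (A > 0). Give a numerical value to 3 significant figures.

A^2 ≈ 0.543

The normalization condition is ∫|ψ|² dx = 1 from −∞ to ∞.
With ψ = A·e^(−|x|/b), the integral evaluates to A²·[b].
Hence A² = 1/[b].
With b = 1.84: A² = 0.5435 and A = 0.7372.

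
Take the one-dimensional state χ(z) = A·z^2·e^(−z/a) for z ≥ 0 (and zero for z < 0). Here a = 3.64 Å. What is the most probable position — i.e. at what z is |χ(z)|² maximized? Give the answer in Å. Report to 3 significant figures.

z ≈ 7.28 Å

Set d/dz [|χ(z)|²] = 0 and solve for z > 0.
Solving yields z = 2·a.
With a = 3.64, the most probable position is 7.280 Å.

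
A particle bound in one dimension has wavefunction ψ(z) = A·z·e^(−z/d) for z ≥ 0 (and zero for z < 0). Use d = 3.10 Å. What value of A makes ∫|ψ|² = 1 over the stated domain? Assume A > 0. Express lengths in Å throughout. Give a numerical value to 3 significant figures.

Require ∫ |ψ|² dz = 1 over the whole domain.
∫|ψ|² dz = A²·(d^3/4).
Plugging in d = 3.10 yields A = 0.3664.

A ≈ 0.366 Å^(-3/2)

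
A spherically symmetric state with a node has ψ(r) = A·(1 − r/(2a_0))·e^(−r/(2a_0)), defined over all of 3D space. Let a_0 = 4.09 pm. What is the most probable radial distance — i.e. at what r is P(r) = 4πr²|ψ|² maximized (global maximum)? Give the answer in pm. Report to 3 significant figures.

r ≈ 21.4 pm

Set d/dr [P(r) = 4πr²|ψ|²] = 0 and solve for r > 0.
This gives r = a_0·(√(5) + 3).
With a_0 = 4.09, the most probable radial distance is 21.42 pm.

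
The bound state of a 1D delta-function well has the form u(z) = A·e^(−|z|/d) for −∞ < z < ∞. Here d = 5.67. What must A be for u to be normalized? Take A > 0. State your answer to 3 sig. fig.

The normalization condition is ∫|u|² dz = 1 from −∞ to ∞.
Recall ∫₀^∞ z^m e^(−z/β) dz = m!·β^(m+1), carrying out the integral gives A² · d.
Plugging in d = 5.67 yields A = 0.4200.

A ≈ 0.420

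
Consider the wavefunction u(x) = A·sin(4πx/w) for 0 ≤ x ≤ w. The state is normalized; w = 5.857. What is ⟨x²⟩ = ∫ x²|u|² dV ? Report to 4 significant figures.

⟨x^2⟩ ≈ 11.33

The expectation value is the |u|²-weighted average of x^2: ∫ x^2|u|² dx.
Using sin²θ = (1 − cos 2θ)/2, evaluating both integrals, ⟨x²⟩ = -w^2/(32·π^2) + w^2/3.
With w = 5.857, ⟨x^2⟩ = 11.326.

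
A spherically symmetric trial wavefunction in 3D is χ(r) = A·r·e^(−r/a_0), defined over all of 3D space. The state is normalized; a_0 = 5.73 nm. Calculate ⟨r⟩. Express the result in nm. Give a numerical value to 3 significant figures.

The expectation value is the |χ|²-weighted average of r: ∫ r|χ|² 4πr² dr.
Recall ∫₀^∞ r^m e^(−r/β) dr = m!·β^(m+1), evaluating both integrals, ⟨r⟩ = 5·a_0/2.
Putting a_0 = 5.73 gives 14.33.

⟨r⟩ ≈ 14.3 nm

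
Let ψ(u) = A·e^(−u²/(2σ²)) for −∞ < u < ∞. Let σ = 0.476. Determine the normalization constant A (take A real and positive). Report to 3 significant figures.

We need A² ∫|f|² du = 1, taking the integral from −∞ to ∞.
Carrying out the integral gives A² · √(π)·σ.
So A² = (√(π)·σ)^(−1).
Substituting σ = 0.476 gives A² = 1.185, so A = 1.089.

A ≈ 1.09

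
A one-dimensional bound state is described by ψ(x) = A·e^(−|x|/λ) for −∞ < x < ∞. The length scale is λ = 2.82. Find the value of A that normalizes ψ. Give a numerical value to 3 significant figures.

A ≈ 0.595

Require ∫ |ψ|² dx = 1 over the whole domain.
The integral (without the A² prefactor) comes out to λ.
Setting this equal to 1 gives A² = 1/(λ).
With λ = 2.82: A² = 0.3546 and A = 0.5955.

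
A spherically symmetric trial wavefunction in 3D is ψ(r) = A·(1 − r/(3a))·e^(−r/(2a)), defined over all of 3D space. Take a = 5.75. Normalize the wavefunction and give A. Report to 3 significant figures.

The normalization condition is ∫|ψ|² 4πr² dr = 1 from 0 to ∞.
With ψ = A·(1 − r/(3a))·e^(−r/(2a)), the integral evaluates to A²·[8·π·a^3/3].
Hence A² = 1/[8·π·a^3/3].
With a = 5.75: A² = 0.0006279 and A = 0.02506.

A ≈ 0.0251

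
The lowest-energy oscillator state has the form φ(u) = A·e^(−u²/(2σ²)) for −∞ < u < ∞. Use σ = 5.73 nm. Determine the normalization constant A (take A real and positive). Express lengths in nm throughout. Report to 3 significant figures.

Require ∫ |φ|² du = 1 over the whole domain.
Using the Gaussian integral ∫_{−∞}^{∞} e^(−αu²) du = √(π/α), with φ = A·e^(−u²/(2σ²)), the integral evaluates to A²·[√(π)·σ].
Plugging in σ = 5.73 yields A = 0.3138.

A ≈ 0.314 nm^(-1/2)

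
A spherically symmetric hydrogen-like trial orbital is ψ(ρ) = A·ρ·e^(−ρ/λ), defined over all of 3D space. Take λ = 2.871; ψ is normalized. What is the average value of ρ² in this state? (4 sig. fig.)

⟨ρ^2⟩ ≈ 61.82

The expectation value is the |ψ|²-weighted average of ρ^2: ∫ ρ^2|ψ|² 4πρ² dρ.
Since the A² factors cancel between numerator and denominator, ⟨ρ²⟩ = 15·λ^2/2.
Putting λ = 2.871 gives 61.820.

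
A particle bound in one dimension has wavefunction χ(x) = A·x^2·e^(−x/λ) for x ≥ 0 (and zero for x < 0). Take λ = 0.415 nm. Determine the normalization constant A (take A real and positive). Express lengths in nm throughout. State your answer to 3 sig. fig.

Normalization requires ∫|χ|² dx = 1, integrated from 0 to ∞.
The integral (without the A² prefactor) comes out to 3·λ^5/4.
Setting this equal to 1 gives A² = 1/(3·λ^5/4).
With λ = 0.415: A² = 108.3 and A = 10.41.

A ≈ 10.4 nm^(-5/2)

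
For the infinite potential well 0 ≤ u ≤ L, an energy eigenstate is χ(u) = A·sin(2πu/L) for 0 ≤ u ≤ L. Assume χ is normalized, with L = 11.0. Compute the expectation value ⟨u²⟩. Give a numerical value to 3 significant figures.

⟨u²⟩ = ∫ u^2 |χ|² du over the full domain.
With ∫₀^L sin²(nπu/L) du = L/2, since the A² factors cancel between numerator and denominator, ⟨u²⟩ = -L^2/(8·π^2) + L^2/3.
Putting L = 11.0 gives 38.80.

⟨u^2⟩ ≈ 38.8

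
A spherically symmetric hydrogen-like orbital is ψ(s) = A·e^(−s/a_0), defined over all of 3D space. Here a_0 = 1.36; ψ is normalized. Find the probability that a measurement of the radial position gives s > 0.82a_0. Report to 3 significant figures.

With dV = 4πs²ds, the probability is ∫|ψ|² dV over s > 0.82a_0.
The full normalization integral is A²·[π·a_0^3] = 1, fixing A².
In terms of u = s/a_0 (A², 4π and the length scale all cancel between numerator and denominator), P = [∫_{0.82}^{∞} u^2·e^(-2·u) du] / [∫_{0}^{∞} u^2·e^(-2·u) du].
With ∫ u^2·e^(-2·u) du = -(2·u^2 + 2·u + 1)·e^(-2·u)/4 + C, the region integral is 4981·e^(-41/25)/5000 and the full one is 1/4.
Taking the ratio yields P = 0.7730.

P ≈ 0.773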